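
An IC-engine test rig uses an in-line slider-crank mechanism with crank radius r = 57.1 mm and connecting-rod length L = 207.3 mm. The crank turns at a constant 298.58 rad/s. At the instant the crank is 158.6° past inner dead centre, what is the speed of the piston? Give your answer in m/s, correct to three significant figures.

4.62

ω = 298.6 rad/s
For an in-line slider-crank, x = r cosθ + √(L² − r² sin²θ), so v = −rω sinθ·[1 + r cosθ/√(L² − r² sin²θ)].
With r = 0.0571 m, L = 0.2073 m, θ = 158.6°: √(L² − r² sin²θ) = 0.20625 m.
v = −0.0571·298.6·0.36488·[1 + 0.0571·-0.93106/0.20625] = -4.6173 m/s.
|v| = 4.6173 m/s.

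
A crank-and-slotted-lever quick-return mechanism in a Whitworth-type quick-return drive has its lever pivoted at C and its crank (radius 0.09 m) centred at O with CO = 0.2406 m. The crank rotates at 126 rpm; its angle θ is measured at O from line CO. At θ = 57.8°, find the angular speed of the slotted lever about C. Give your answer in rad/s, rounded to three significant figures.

ω = 13.19 rad/s (from 126 rpm).
Crank pin A relative to C: A = (d + r cosθ, r sinθ); lever angle φ = atan2(r sinθ, d + r cosθ).
Differentiating tanφ: φ̇ = rω(d cosθ + r)/(d² + r² + 2dr cosθ).
d² + r² + 2dr cosθ = |CA|² = 0.0890662 m²;  d cosθ + r = +0.21821 m.
|ω_lever| = |0.09·13.19·+0.21821| / 0.0890662 = 2.9094 rad/s.

2.91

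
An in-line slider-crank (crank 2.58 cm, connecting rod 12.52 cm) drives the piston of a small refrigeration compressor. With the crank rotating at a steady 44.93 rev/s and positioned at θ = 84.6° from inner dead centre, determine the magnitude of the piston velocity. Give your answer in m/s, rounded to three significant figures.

7.39

ω = 2π·44.9 = 282.3 rad/s
For an in-line slider-crank, x = r cosθ + √(L² − r² sin²θ), so v = −rω sinθ·[1 + r cosθ/√(L² − r² sin²θ)].
With r = 0.0258 m, L = 0.1252 m, θ = 84.6°: √(L² − r² sin²θ) = 0.12254 m.
v = −0.0258·282.3·0.99556·[1 + 0.0258·0.09411/0.12254] = -7.3948 m/s.
|v| = 7.3948 m/s.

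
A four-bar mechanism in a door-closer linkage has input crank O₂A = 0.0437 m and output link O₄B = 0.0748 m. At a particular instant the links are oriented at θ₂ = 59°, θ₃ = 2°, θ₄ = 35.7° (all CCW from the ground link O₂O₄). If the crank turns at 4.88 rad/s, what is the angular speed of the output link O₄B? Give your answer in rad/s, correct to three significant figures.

4.31

ω₂ = 4.88 rad/s
Differentiating the loop-closure r₂e^{iθ₂}+r₃e^{iθ₃}=r₁+r₄e^{iθ₄} gives r₂ω₂e^{iθ₂}+r₃ω₃e^{iθ₃}=r₄ω₄e^{iθ₄}.
Eliminating the other unknown: ω₄ = r₂ω₂ sin(θ₂−θ₃) / [r₄ sin(θ₄−θ₃)].
Numerator sine = +0.83867; denominator sine = +0.55484.
Result = 0.0437·4.88·(+0.83867) / (0.0748·(+0.55484)) = +4.3094 rad/s; magnitude 4.3094 rad/s.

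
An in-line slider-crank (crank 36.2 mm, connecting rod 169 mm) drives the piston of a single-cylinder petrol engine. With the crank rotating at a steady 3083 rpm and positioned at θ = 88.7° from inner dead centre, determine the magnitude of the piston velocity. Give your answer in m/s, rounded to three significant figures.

11.7

ω = 2π·3083/60 = 322.9 rad/s
For an in-line slider-crank, x = r cosθ + √(L² − r² sin²θ), so v = −rω sinθ·[1 + r cosθ/√(L² − r² sin²θ)].
With r = 0.0362 m, L = 0.169 m, θ = 88.7°: √(L² − r² sin²θ) = 0.16508 m.
v = −0.0362·322.9·0.99974·[1 + 0.0362·0.02269/0.16508] = -11.742 m/s.
|v| = 11.742 m/s.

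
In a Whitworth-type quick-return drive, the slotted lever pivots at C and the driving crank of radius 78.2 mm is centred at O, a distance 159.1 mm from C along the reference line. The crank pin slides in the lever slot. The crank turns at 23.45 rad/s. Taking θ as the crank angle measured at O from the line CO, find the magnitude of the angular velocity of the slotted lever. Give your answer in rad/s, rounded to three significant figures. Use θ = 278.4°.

5.31

ω = 23.45 rad/s
Crank pin A relative to C: A = (d + r cosθ, r sinθ); lever angle φ = atan2(r sinθ, d + r cosθ).
Differentiating tanφ: φ̇ = rω(d cosθ + r)/(d² + r² + 2dr cosθ).
d² + r² + 2dr cosθ = |CA|² = 0.0350631 m²;  d cosθ + r = +0.10144 m.
|ω_lever| = |0.0782·23.45·+0.10144| / 0.0350631 = 5.3054 rad/s.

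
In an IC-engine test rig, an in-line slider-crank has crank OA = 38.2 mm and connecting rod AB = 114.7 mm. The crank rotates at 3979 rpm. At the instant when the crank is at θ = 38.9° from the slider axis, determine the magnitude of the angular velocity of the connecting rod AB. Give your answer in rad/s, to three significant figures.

ω = 416.7 rad/s (converted from 3979 rpm).
The rod makes angle φ with the slider axis where L sinφ = r sinθ; differentiating, L cosφ·φ̇ = r ω cosθ.
L cosφ = √(L² − r² sin²θ) = 0.11216 m.
|ω_rod| = r ω |cosθ| / √(L² − r² sin²θ) = 0.0382·416.7·0.77824/0.11216 = 110.44 rad/s.

110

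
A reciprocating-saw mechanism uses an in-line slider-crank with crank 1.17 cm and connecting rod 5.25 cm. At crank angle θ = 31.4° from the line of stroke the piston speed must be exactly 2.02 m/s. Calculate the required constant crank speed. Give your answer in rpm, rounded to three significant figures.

For an in-line slider-crank, |v_piston| = rω|sinθ|·[1 + r cosθ/√(L² − r² sin²θ)].
With r = 0.0117 m, L = 0.0525 m, θ = 31.4°: the bracketed kinematic factor |dx/dθ| = 0.0072633 m.
ω = v/|dx/dθ| = 2.02/0.0072633 = 278.11 rad/s.
N = 60ω/(2π) = 2655.8 rpm.

2660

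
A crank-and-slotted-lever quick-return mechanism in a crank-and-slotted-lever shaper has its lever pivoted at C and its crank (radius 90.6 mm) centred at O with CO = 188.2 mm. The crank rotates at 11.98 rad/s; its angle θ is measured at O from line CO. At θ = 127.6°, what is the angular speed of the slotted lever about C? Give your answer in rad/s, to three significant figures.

1.15

ω = 11.98 rad/s
Crank pin A relative to C: A = (d + r cosθ, r sinθ); lever angle φ = atan2(r sinθ, d + r cosθ).
Differentiating tanφ: φ̇ = rω(d cosθ + r)/(d² + r² + 2dr cosθ).
d² + r² + 2dr cosθ = |CA|² = 0.0228205 m²;  d cosθ + r = -0.024229 m.
|ω_lever| = |0.0906·11.98·-0.024229| / 0.0228205 = 1.1524 rad/s.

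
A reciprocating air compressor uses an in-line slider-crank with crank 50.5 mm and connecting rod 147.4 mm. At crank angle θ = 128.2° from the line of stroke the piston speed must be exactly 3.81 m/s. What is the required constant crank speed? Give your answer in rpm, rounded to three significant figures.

For an in-line slider-crank, |v_piston| = rω|sinθ|·[1 + r cosθ/√(L² − r² sin²θ)].
With r = 0.0505 m, L = 0.1474 m, θ = 128.2°: the bracketed kinematic factor |dx/dθ| = 0.030955 m.
ω = v/|dx/dθ| = 3.81/0.030955 = 123.08 rad/s.
N = 60ω/(2π) = 1175.3 rpm.

1180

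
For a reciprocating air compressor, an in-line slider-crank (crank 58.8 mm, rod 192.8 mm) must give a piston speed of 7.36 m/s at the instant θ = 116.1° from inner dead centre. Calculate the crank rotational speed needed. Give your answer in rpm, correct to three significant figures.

For an in-line slider-crank, |v_piston| = rω|sinθ|·[1 + r cosθ/√(L² − r² sin²θ)].
With r = 0.0588 m, L = 0.1928 m, θ = 116.1°: the bracketed kinematic factor |dx/dθ| = 0.045438 m.
ω = v/|dx/dθ| = 7.36/0.045438 = 161.98 rad/s.
N = 60ω/(2π) = 1546.8 rpm.

1550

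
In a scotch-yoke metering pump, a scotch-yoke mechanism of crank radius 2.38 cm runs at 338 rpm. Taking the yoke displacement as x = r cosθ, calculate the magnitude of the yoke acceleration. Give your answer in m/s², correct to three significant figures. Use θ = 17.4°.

28.5

ω = 35.4 rad/s (from 338 rpm).
x = r cosθ ⇒ ẍ = −rω² cosθ (ω constant).
|a| = rω²|cosθ| = 0.0238·(35.4)²·|cos 17.4°| = 28.453 m/s².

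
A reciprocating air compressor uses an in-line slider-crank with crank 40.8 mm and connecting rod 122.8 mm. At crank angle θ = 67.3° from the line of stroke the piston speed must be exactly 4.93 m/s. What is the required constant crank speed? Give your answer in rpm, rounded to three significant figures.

For an in-line slider-crank, |v_piston| = rω|sinθ|·[1 + r cosθ/√(L² − r² sin²θ)].
With r = 0.0408 m, L = 0.1228 m, θ = 67.3°: the bracketed kinematic factor |dx/dθ| = 0.04271 m.
ω = v/|dx/dθ| = 4.93/0.04271 = 115.43 rad/s.
N = 60ω/(2π) = 1102.3 rpm.

1100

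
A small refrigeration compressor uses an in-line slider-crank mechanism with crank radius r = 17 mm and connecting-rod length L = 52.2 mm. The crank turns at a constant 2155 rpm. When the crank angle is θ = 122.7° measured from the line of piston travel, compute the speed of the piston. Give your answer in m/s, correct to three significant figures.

2.64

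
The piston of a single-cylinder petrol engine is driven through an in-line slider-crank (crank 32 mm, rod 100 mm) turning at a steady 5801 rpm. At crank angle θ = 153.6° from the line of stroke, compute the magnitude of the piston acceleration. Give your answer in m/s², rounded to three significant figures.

ω = 2π·5801/60 = 607.5 rad/s
x(θ) = r cosθ + √(L² − r² sin²θ); with ω constant, a = ω²·d²x/dθ².
d²x/dθ² = −r cosθ − r²(cos2θ)/√u − r⁴ sin²2θ/(4u^{3/2}),  u = L² − r² sin²θ = 0.00979755 m².
Substituting r = 0.032 m, L = 0.1 m, θ = 153.6°: d²x/dθ² = +0.022237 m.
a = ω²·d²x/dθ² = (607.5)²·(+0.022237) = +8206 m/s²;  |a| = 8206 m/s².

8210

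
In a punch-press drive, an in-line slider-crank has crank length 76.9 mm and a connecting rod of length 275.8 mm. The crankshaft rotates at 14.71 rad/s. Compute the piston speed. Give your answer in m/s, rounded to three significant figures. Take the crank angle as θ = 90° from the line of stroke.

1.13

ω = 14.71 rad/s
For an in-line slider-crank, x = r cosθ + √(L² − r² sin²θ), so v = −rω sinθ·[1 + r cosθ/√(L² − r² sin²θ)].
With r = 0.0769 m, L = 0.2758 m, θ = 90°: √(L² − r² sin²θ) = 0.26486 m.
v = −0.0769·14.71·1.00000·[1 + 0.0769·0.00000/0.26486] = -1.1312 m/s.
|v| = 1.1312 m/s.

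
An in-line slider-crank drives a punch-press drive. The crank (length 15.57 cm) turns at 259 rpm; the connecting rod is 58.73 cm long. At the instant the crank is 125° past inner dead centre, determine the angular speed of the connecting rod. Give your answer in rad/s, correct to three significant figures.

4.23

ω = 27.12 rad/s (converted from 259 rpm).
The rod makes angle φ with the slider axis where L sinφ = r sinθ; differentiating, L cosφ·φ̇ = r ω cosθ.
L cosφ = √(L² − r² sin²θ) = 0.57328 m.
|ω_rod| = r ω |cosθ| / √(L² − r² sin²θ) = 0.1557·27.12·0.57358/0.57328 = 4.2251 rad/s.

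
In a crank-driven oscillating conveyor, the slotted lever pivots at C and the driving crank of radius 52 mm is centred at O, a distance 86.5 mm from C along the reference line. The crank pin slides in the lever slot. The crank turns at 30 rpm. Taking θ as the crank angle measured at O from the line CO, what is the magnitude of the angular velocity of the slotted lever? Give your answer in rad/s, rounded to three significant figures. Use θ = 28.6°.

1.16

ω = 3.142 rad/s (from 30 rpm).
Crank pin A relative to C: A = (d + r cosθ, r sinθ); lever angle φ = atan2(r sinθ, d + r cosθ).
Differentiating tanφ: φ̇ = rω(d cosθ + r)/(d² + r² + 2dr cosθ).
d² + r² + 2dr cosθ = |CA|² = 0.0180846 m²;  d cosθ + r = +0.12795 m.
|ω_lever| = |0.052·3.142·+0.12795| / 0.0180846 = 1.1558 rad/s.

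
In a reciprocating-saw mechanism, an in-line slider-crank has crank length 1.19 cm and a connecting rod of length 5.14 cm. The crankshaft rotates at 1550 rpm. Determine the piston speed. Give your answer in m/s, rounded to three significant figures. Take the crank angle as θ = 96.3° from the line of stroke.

ω = 2π·1550/60 = 162.3 rad/s
For an in-line slider-crank, x = r cosθ + √(L² − r² sin²θ), so v = −rω sinθ·[1 + r cosθ/√(L² − r² sin²θ)].
With r = 0.0119 m, L = 0.0514 m, θ = 96.3°: √(L² − r² sin²θ) = 0.050021 m.
v = −0.0119·162.3·0.99396·[1 + 0.0119·-0.10973/0.050021] = -1.8698 m/s.
|v| = 1.8698 m/s.

1.87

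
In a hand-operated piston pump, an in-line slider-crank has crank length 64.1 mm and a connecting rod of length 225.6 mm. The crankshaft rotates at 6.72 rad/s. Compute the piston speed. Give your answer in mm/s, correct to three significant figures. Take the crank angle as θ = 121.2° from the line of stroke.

ω = 6.72 rad/s
For an in-line slider-crank, x = r cosθ + √(L² − r² sin²θ), so v = −rω sinθ·[1 + r cosθ/√(L² − r² sin²θ)].
With r = 0.0641 m, L = 0.2256 m, θ = 121.2°: √(L² − r² sin²θ) = 0.21884 m.
v = −0.0641·6.72·0.85536·[1 + 0.0641·-0.51803/0.21884] = -0.31254 m/s.
|v| = 0.31254 m/s = 312.54 mm/s.

313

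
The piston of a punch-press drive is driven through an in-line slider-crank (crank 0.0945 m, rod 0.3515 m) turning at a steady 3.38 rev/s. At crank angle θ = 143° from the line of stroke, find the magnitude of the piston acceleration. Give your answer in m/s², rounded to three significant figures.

30.6

ω = 2π·3.38 = 21.24 rad/s
x(θ) = r cosθ + √(L² − r² sin²θ); with ω constant, a = ω²·d²x/dθ².
d²x/dθ² = −r cosθ − r²(cos2θ)/√u − r⁴ sin²2θ/(4u^{3/2}),  u = L² − r² sin²θ = 0.120318 m².
Substituting r = 0.0945 m, L = 0.3515 m, θ = 143°: d²x/dθ² = +0.067933 m.
a = ω²·d²x/dθ² = (21.24)²·(+0.067933) = +30.639 m/s²;  |a| = 30.639 m/s².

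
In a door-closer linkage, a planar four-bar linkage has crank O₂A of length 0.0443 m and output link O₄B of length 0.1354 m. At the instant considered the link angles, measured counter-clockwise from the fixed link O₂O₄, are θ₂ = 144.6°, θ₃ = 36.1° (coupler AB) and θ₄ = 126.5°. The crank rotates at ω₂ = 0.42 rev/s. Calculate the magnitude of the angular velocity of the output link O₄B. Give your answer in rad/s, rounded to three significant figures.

0.819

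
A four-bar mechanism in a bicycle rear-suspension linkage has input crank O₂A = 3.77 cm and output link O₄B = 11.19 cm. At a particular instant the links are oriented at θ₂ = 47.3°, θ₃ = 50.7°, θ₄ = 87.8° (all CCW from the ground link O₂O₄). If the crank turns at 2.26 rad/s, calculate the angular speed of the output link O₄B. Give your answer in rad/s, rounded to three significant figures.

ω₂ = 2.26 rad/s
Differentiating the loop-closure r₂e^{iθ₂}+r₃e^{iθ₃}=r₁+r₄e^{iθ₄} gives r₂ω₂e^{iθ₂}+r₃ω₃e^{iθ₃}=r₄ω₄e^{iθ₄}.
Eliminating the other unknown: ω₄ = r₂ω₂ sin(θ₂−θ₃) / [r₄ sin(θ₄−θ₃)].
Numerator sine = -0.05931; denominator sine = +0.60321.
Result = 0.0377·2.26·(-0.05931) / (0.1119·(+0.60321)) = -0.074861 rad/s; magnitude 0.074861 rad/s.

0.0749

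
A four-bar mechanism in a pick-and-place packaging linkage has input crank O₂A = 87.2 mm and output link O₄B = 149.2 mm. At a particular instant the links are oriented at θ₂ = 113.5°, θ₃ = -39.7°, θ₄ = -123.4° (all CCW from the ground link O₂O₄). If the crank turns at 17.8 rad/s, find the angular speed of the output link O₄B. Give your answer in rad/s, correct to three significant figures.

ω₂ = 17.8 rad/s
Differentiating the loop-closure r₂e^{iθ₂}+r₃e^{iθ₃}=r₁+r₄e^{iθ₄} gives r₂ω₂e^{iθ₂}+r₃ω₃e^{iθ₃}=r₄ω₄e^{iθ₄}.
Eliminating the other unknown: ω₄ = r₂ω₂ sin(θ₂−θ₃) / [r₄ sin(θ₄−θ₃)].
Numerator sine = +0.45088; denominator sine = -0.99396.
Result = 0.0872·17.8·(+0.45088) / (0.1492·(-0.99396)) = -4.7191 rad/s; magnitude 4.7191 rad/s.

4.72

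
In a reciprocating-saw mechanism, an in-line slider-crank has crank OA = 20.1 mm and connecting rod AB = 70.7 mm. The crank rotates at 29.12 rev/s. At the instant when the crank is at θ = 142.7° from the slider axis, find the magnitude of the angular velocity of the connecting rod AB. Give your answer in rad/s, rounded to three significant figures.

42.0

ω = 183 rad/s (converted from 29.12 rev/s).
The rod makes angle φ with the slider axis where L sinφ = r sinθ; differentiating, L cosφ·φ̇ = r ω cosθ.
L cosφ = √(L² − r² sin²θ) = 0.069643 m.
|ω_rod| = r ω |cosθ| / √(L² − r² sin²θ) = 0.0201·183·0.79547/0.069643 = 42.006 rad/s.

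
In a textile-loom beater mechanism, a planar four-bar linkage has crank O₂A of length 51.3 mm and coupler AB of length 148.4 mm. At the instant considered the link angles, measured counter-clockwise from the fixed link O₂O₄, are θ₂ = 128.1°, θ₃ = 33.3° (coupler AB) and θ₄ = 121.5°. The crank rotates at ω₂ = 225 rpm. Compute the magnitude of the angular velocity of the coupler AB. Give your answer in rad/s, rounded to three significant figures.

0.937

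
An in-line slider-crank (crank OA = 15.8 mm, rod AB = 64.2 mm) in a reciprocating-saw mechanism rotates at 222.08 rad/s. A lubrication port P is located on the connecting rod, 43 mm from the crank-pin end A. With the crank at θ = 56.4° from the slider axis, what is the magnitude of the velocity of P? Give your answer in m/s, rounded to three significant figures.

ω = 222.1 rad/s.  Crank-pin speed |V_A| = rω = 3.5089 m/s, perpendicular to OA.
Rod angle: sinφ = −(r/L) sinθ ⇒ φ = -11.829°; ω_rod = −rω cosθ/√(L²−r²sin²θ) = -30.902 rad/s.
V_P = V_A + ω_rod × AP, with AP = 0.043 m along the rod.
Components: V_Px = −rω sinθ − a·ω_rod·sinφ = -3.195 m/s;  V_Py = rω cosθ + a·ω_rod·cosφ = +0.64121 m/s.
|V_P| = √(V_Px² + V_Py²) = 3.2587 m/s.

3.26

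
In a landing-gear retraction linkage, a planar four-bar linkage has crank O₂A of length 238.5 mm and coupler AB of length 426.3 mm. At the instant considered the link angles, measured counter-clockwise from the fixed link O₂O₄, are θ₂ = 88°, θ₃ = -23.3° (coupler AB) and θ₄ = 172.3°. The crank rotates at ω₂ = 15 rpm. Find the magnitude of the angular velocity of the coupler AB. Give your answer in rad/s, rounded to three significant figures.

ω₂ = 1.571 rad/s (from 15 rpm).
Differentiating the loop-closure r₂e^{iθ₂}+r₃e^{iθ₃}=r₁+r₄e^{iθ₄} gives r₂ω₂e^{iθ₂}+r₃ω₃e^{iθ₃}=r₄ω₄e^{iθ₄}.
Eliminating the other unknown: ω₃ = r₂ω₂ sin(θ₄−θ₂) / [r₃ sin(θ₃−θ₄)].
Numerator sine = +0.99506; denominator sine = +0.26892.
Result = 0.2385·1.571·(+0.99506) / (0.4263·(+0.26892)) = +3.2518 rad/s; magnitude 3.2518 rad/s.

3.25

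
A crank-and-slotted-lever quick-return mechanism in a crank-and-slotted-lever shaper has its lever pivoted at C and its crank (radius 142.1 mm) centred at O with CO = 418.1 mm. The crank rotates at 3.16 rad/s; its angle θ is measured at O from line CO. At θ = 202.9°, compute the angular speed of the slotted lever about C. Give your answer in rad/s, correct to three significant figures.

1.28

ω = 3.16 rad/s
Crank pin A relative to C: A = (d + r cosθ, r sinθ); lever angle φ = atan2(r sinθ, d + r cosθ).
Differentiating tanφ: φ̇ = rω(d cosθ + r)/(d² + r² + 2dr cosθ).
d² + r² + 2dr cosθ = |CA|² = 0.0855411 m²;  d cosθ + r = -0.24305 m.
|ω_lever| = |0.1421·3.16·-0.24305| / 0.0855411 = 1.2758 rad/s.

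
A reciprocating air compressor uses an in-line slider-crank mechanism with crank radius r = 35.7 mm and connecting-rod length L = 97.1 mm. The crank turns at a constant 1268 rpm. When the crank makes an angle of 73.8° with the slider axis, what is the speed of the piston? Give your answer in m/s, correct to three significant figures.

5.05

ω = 2π·1268/60 = 132.8 rad/s
For an in-line slider-crank, x = r cosθ + √(L² − r² sin²θ), so v = −rω sinθ·[1 + r cosθ/√(L² − r² sin²θ)].
With r = 0.0357 m, L = 0.0971 m, θ = 73.8°: √(L² − r² sin²θ) = 0.090847 m.
v = −0.0357·132.8·0.96029·[1 + 0.0357·0.27899/0.090847] = -5.0513 m/s.
|v| = 5.0513 m/s.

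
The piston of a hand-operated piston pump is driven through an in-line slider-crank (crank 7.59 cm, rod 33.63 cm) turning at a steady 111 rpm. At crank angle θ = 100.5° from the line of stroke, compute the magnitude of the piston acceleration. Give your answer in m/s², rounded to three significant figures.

4.08

ω = 2π·111/60 = 11.62 rad/s
x(θ) = r cosθ + √(L² − r² sin²θ); with ω constant, a = ω²·d²x/dθ².
d²x/dθ² = −r cosθ − r²(cos2θ)/√u − r⁴ sin²2θ/(4u^{3/2}),  u = L² − r² sin²θ = 0.107528 m².
Substituting r = 0.0759 m, L = 0.3363 m, θ = 100.5°: d²x/dθ² = +0.030203 m.
a = ω²·d²x/dθ² = (11.62)²·(+0.030203) = +4.0808 m/s²;  |a| = 4.0808 m/s².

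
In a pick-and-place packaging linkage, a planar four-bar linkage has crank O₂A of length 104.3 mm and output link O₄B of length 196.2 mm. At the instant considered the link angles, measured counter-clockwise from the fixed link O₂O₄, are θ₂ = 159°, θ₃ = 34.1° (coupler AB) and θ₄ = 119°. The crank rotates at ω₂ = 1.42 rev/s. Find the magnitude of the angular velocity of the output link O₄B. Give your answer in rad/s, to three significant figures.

ω₂ = 8.922 rad/s (from 1.42 rev/s).
Differentiating the loop-closure r₂e^{iθ₂}+r₃e^{iθ₃}=r₁+r₄e^{iθ₄} gives r₂ω₂e^{iθ₂}+r₃ω₃e^{iθ₃}=r₄ω₄e^{iθ₄}.
Eliminating the other unknown: ω₄ = r₂ω₂ sin(θ₂−θ₃) / [r₄ sin(θ₄−θ₃)].
Numerator sine = +0.82015; denominator sine = +0.99604.
Result = 0.1043·8.922·(+0.82015) / (0.1962·(+0.99604)) = +3.9054 rad/s; magnitude 3.9054 rad/s.

3.91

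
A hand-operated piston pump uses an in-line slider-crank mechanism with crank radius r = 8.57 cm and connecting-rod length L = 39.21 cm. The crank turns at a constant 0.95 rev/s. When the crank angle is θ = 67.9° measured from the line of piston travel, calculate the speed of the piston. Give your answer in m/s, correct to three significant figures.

0.514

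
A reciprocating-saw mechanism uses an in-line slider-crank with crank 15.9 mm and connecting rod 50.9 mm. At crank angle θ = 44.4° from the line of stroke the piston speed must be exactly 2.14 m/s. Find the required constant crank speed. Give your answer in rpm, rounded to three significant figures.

1500

For an in-line slider-crank, |v_piston| = rω|sinθ|·[1 + r cosθ/√(L² − r² sin²θ)].
With r = 0.0159 m, L = 0.0509 m, θ = 44.4°: the bracketed kinematic factor |dx/dθ| = 0.013669 m.
ω = v/|dx/dθ| = 2.14/0.013669 = 156.56 rad/s.
N = 60ω/(2π) = 1495 rpm.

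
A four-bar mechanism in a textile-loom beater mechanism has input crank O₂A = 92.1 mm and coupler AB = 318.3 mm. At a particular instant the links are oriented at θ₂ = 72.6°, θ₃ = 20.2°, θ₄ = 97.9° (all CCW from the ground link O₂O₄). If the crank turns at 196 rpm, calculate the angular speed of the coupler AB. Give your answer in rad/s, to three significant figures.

2.60

ω₂ = 20.53 rad/s (from 196 rpm).
Differentiating the loop-closure r₂e^{iθ₂}+r₃e^{iθ₃}=r₁+r₄e^{iθ₄} gives r₂ω₂e^{iθ₂}+r₃ω₃e^{iθ₃}=r₄ω₄e^{iθ₄}.
Eliminating the other unknown: ω₃ = r₂ω₂ sin(θ₄−θ₂) / [r₃ sin(θ₃−θ₄)].
Numerator sine = +0.42736; denominator sine = -0.97705.
Result = 0.0921·20.53·(+0.42736) / (0.3183·(-0.97705)) = -2.5977 rad/s; magnitude 2.5977 rad/s.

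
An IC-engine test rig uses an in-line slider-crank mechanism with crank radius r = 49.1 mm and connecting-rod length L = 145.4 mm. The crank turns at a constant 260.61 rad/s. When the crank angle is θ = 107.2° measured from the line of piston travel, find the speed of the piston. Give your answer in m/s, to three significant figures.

10.9

ω = 260.6 rad/s
For an in-line slider-crank, x = r cosθ + √(L² − r² sin²θ), so v = −rω sinθ·[1 + r cosθ/√(L² − r² sin²θ)].
With r = 0.0491 m, L = 0.1454 m, θ = 107.2°: √(L² − r² sin²θ) = 0.13763 m.
v = −0.0491·260.6·0.95528·[1 + 0.0491·-0.29571/0.13763] = -10.934 m/s.
|v| = 10.934 m/s.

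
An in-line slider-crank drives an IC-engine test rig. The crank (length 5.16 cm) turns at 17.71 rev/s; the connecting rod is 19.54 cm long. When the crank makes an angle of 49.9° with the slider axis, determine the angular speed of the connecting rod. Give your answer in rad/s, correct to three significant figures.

19.3

ω = 111.3 rad/s (converted from 17.71 rev/s).
The rod makes angle φ with the slider axis where L sinφ = r sinθ; differentiating, L cosφ·φ̇ = r ω cosθ.
L cosφ = √(L² − r² sin²θ) = 0.19137 m.
|ω_rod| = r ω |cosθ| / √(L² − r² sin²θ) = 0.0516·111.3·0.64412/0.19137 = 19.326 rad/s.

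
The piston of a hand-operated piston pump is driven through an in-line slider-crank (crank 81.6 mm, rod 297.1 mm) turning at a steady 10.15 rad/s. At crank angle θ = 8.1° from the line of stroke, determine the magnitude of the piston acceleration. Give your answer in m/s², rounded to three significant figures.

10.5

ω = 10.15 rad/s
x(θ) = r cosθ + √(L² − r² sin²θ); with ω constant, a = ω²·d²x/dθ².
d²x/dθ² = −r cosθ − r²(cos2θ)/√u − r⁴ sin²2θ/(4u^{3/2}),  u = L² − r² sin²θ = 0.0881362 m².
Substituting r = 0.0816 m, L = 0.2971 m, θ = 8.1°: d²x/dθ² = -0.10236 m.
a = ω²·d²x/dθ² = (10.15)²·(-0.10236) = -10.545 m/s²;  |a| = 10.545 m/s².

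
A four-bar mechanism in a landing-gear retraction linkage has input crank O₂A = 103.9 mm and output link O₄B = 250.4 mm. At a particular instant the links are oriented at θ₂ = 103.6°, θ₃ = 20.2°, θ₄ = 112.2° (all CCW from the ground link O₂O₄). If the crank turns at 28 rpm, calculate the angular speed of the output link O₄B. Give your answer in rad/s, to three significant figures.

ω₂ = 2.932 rad/s (from 28 rpm).
Differentiating the loop-closure r₂e^{iθ₂}+r₃e^{iθ₃}=r₁+r₄e^{iθ₄} gives r₂ω₂e^{iθ₂}+r₃ω₃e^{iθ₃}=r₄ω₄e^{iθ₄}.
Eliminating the other unknown: ω₄ = r₂ω₂ sin(θ₂−θ₃) / [r₄ sin(θ₄−θ₃)].
Numerator sine = +0.99337; denominator sine = +0.99939.
Result = 0.1039·2.932·(+0.99337) / (0.2504·(+0.99939)) = +1.2093 rad/s; magnitude 1.2093 rad/s.

1.21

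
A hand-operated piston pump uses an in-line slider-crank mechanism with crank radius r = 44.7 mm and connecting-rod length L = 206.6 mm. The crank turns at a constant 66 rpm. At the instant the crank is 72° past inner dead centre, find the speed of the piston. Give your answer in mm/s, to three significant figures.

ω = 2π·66/60 = 6.912 rad/s
For an in-line slider-crank, x = r cosθ + √(L² − r² sin²θ), so v = −rω sinθ·[1 + r cosθ/√(L² − r² sin²θ)].
With r = 0.0447 m, L = 0.2066 m, θ = 72°: √(L² − r² sin²θ) = 0.20218 m.
v = −0.0447·6.912·0.95106·[1 + 0.0447·0.30902/0.20218] = -0.3139 m/s.
|v| = 0.3139 m/s = 313.9 mm/s.

314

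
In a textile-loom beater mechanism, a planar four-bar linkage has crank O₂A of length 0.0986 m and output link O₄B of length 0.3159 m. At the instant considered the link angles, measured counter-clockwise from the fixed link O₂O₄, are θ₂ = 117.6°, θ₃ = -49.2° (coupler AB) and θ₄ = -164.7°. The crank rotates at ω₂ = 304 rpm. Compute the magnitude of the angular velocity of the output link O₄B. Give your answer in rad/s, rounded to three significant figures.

2.51

ω₂ = 31.83 rad/s (from 304 rpm).
Differentiating the loop-closure r₂e^{iθ₂}+r₃e^{iθ₃}=r₁+r₄e^{iθ₄} gives r₂ω₂e^{iθ₂}+r₃ω₃e^{iθ₃}=r₄ω₄e^{iθ₄}.
Eliminating the other unknown: ω₄ = r₂ω₂ sin(θ₂−θ₃) / [r₄ sin(θ₄−θ₃)].
Numerator sine = +0.22835; denominator sine = -0.90259.
Result = 0.0986·31.83·(+0.22835) / (0.3159·(-0.90259)) = -2.5139 rad/s; magnitude 2.5139 rad/s.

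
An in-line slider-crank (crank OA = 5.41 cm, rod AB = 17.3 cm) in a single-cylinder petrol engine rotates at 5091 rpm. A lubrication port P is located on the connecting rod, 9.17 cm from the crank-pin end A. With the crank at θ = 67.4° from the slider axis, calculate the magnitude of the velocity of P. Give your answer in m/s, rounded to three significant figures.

ω = 533.1 rad/s.  Crank-pin speed |V_A| = rω = 28.842 m/s, perpendicular to OA.
Rod angle: sinφ = −(r/L) sinθ ⇒ φ = -16.780°; ω_rod = −rω cosθ/√(L²−r²sin²θ) = -66.918 rad/s.
V_P = V_A + ω_rod × AP, with AP = 0.0917 m along the rod.
Components: V_Px = −rω sinθ − a·ω_rod·sinφ = -28.399 m/s;  V_Py = rω cosθ + a·ω_rod·cosφ = +5.2088 m/s.
|V_P| = √(V_Px² + V_Py²) = 28.873 m/s.

28.9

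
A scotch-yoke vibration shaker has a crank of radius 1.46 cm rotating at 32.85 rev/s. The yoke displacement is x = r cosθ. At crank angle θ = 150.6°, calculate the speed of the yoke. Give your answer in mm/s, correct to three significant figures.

1480

ω = 206.4 rad/s (from 32.85 rev/s).
x = r cosθ ⇒ ẋ = −rω sinθ.
|v| = rω|sinθ| = 0.0146·206.4·|sin 150.6°| = 1.4793 m/s = 1479.3 mm/s.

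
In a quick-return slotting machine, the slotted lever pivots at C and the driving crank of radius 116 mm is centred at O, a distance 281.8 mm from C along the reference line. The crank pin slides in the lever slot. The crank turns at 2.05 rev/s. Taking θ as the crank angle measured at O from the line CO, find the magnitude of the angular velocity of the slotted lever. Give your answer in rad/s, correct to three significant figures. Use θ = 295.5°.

2.93

ω = 12.88 rad/s (from 2.05 rev/s).
Crank pin A relative to C: A = (d + r cosθ, r sinθ); lever angle φ = atan2(r sinθ, d + r cosθ).
Differentiating tanφ: φ̇ = rω(d cosθ + r)/(d² + r² + 2dr cosθ).
d² + r² + 2dr cosθ = |CA|² = 0.121013 m²;  d cosθ + r = +0.23732 m.
|ω_lever| = |0.116·12.88·+0.23732| / 0.121013 = 2.9302 rad/s.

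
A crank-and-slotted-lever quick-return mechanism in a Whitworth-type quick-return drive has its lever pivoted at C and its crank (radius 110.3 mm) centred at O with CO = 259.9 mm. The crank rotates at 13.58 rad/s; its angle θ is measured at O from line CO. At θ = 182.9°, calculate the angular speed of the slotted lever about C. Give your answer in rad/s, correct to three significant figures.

9.96

ω = 13.58 rad/s
Crank pin A relative to C: A = (d + r cosθ, r sinθ); lever angle φ = atan2(r sinθ, d + r cosθ).
Differentiating tanφ: φ̇ = rω(d cosθ + r)/(d² + r² + 2dr cosθ).
d² + r² + 2dr cosθ = |CA|² = 0.0224536 m²;  d cosθ + r = -0.14927 m.
|ω_lever| = |0.1103·13.58·-0.14927| / 0.0224536 = 9.9576 rad/s.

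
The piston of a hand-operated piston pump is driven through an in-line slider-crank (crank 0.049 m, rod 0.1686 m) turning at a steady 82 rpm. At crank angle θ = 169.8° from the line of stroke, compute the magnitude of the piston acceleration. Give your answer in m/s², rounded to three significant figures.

ω = 2π·82/60 = 8.587 rad/s
x(θ) = r cosθ + √(L² − r² sin²θ); with ω constant, a = ω²·d²x/dθ².
d²x/dθ² = −r cosθ − r²(cos2θ)/√u − r⁴ sin²2θ/(4u^{3/2}),  u = L² − r² sin²θ = 0.0283507 m².
Substituting r = 0.049 m, L = 0.1686 m, θ = 169.8°: d²x/dθ² = +0.034824 m.
a = ω²·d²x/dθ² = (8.587)²·(+0.034824) = +2.5678 m/s²;  |a| = 2.5678 m/s².

2.57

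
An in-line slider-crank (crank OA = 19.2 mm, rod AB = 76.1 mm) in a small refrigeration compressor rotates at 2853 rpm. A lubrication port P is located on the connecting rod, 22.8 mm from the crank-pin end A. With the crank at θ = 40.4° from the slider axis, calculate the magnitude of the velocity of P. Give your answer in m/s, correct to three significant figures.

ω = 298.8 rad/s.  Crank-pin speed |V_A| = rω = 5.7363 m/s, perpendicular to OA.
Rod angle: sinφ = −(r/L) sinθ ⇒ φ = -9.411°; ω_rod = −rω cosθ/√(L²−r²sin²θ) = -58.187 rad/s.
V_P = V_A + ω_rod × AP, with AP = 0.0228 m along the rod.
Components: V_Px = −rω sinθ − a·ω_rod·sinφ = -3.9347 m/s;  V_Py = rω cosθ + a·ω_rod·cosφ = +3.0596 m/s.
|V_P| = √(V_Px² + V_Py²) = 4.9843 m/s.

4.98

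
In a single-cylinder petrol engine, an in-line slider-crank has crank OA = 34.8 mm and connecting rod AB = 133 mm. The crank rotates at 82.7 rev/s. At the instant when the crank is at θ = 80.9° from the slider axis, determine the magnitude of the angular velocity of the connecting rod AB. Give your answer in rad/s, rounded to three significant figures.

ω = 519.6 rad/s (converted from 82.7 rev/s).
The rod makes angle φ with the slider axis where L sinφ = r sinθ; differentiating, L cosφ·φ̇ = r ω cosθ.
L cosφ = √(L² − r² sin²θ) = 0.12848 m.
|ω_rod| = r ω |cosθ| / √(L² − r² sin²θ) = 0.0348·519.6·0.15816/0.12848 = 22.259 rad/s.

22.3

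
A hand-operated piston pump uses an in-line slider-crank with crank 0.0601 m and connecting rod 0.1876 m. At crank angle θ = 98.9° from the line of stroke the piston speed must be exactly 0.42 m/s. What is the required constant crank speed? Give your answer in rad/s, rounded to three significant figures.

7.46

For an in-line slider-crank, |v_piston| = rω|sinθ|·[1 + r cosθ/√(L² − r² sin²θ)].
With r = 0.0601 m, L = 0.1876 m, θ = 98.9°: the bracketed kinematic factor |dx/dθ| = 0.056274 m.
ω = v/|dx/dθ| = 0.42/0.056274 = 7.4635 rad/s.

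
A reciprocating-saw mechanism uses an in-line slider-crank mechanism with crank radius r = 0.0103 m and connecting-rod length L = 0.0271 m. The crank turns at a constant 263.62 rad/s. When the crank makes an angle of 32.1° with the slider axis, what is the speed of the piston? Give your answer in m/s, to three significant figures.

1.92

ω = 263.6 rad/s
For an in-line slider-crank, x = r cosθ + √(L² − r² sin²θ), so v = −rω sinθ·[1 + r cosθ/√(L² − r² sin²θ)].
With r = 0.0103 m, L = 0.0271 m, θ = 32.1°: √(L² − r² sin²θ) = 0.026542 m.
v = −0.0103·263.6·0.53140·[1 + 0.0103·0.84712/0.026542] = -1.9172 m/s.
|v| = 1.9172 m/s.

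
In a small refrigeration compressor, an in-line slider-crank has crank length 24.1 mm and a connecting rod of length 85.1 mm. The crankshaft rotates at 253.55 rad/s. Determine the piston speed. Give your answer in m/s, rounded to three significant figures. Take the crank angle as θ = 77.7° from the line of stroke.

ω = 253.6 rad/s
For an in-line slider-crank, x = r cosθ + √(L² − r² sin²θ), so v = −rω sinθ·[1 + r cosθ/√(L² − r² sin²θ)].
With r = 0.0241 m, L = 0.0851 m, θ = 77.7°: √(L² − r² sin²θ) = 0.081777 m.
v = −0.0241·253.6·0.97705·[1 + 0.0241·0.21303/0.081777] = -6.3451 m/s.
|v| = 6.3451 m/s.

6.35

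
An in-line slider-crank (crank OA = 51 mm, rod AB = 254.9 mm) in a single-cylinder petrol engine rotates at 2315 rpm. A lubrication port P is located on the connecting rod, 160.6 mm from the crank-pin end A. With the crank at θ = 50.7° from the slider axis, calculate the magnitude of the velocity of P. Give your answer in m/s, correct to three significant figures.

ω = 242.4 rad/s.  Crank-pin speed |V_A| = rω = 12.364 m/s, perpendicular to OA.
Rod angle: sinφ = −(r/L) sinθ ⇒ φ = -8.907°; ω_rod = −rω cosθ/√(L²−r²sin²θ) = -31.097 rad/s.
V_P = V_A + ω_rod × AP, with AP = 0.1606 m along the rod.
Components: V_Px = −rω sinθ − a·ω_rod·sinφ = -10.341 m/s;  V_Py = rω cosθ + a·ω_rod·cosφ = +2.8971 m/s.
|V_P| = √(V_Px² + V_Py²) = 10.739 m/s.

10.7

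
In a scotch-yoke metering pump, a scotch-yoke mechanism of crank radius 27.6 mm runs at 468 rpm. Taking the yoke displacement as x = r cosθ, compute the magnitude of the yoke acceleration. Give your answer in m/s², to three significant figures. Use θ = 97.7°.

ω = 49.01 rad/s (from 468 rpm).
x = r cosθ ⇒ ẍ = −rω² cosθ (ω constant).
|a| = rω²|cosθ| = 0.0276·(49.01)²·|cos 97.7°| = 8.8821 m/s².

8.88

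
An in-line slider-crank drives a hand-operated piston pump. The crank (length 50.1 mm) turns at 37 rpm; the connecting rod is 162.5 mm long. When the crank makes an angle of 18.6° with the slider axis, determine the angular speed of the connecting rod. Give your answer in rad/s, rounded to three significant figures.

ω = 3.875 rad/s (converted from 37 rpm).
The rod makes angle φ with the slider axis where L sinφ = r sinθ; differentiating, L cosφ·φ̇ = r ω cosθ.
L cosφ = √(L² − r² sin²θ) = 0.16171 m.
|ω_rod| = r ω |cosθ| / √(L² − r² sin²θ) = 0.0501·3.875·0.94777/0.16171 = 1.1377 rad/s.

1.14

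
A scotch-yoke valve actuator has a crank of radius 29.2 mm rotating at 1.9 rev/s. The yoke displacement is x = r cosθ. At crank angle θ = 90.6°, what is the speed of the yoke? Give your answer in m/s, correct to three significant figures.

ω = 11.94 rad/s (from 1.9 rev/s).
x = r cosθ ⇒ ẋ = −rω sinθ.
|v| = rω|sinθ| = 0.0292·11.94·|sin 90.6°| = 0.34857 m/s.

0.349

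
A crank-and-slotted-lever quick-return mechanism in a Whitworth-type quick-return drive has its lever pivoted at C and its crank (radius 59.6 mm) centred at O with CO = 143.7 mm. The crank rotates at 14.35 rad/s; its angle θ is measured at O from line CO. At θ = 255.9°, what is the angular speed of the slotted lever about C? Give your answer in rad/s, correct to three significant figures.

1.05

ω = 14.35 rad/s
Crank pin A relative to C: A = (d + r cosθ, r sinθ); lever angle φ = atan2(r sinθ, d + r cosθ).
Differentiating tanφ: φ̇ = rω(d cosθ + r)/(d² + r² + 2dr cosθ).
d² + r² + 2dr cosθ = |CA|² = 0.020029 m²;  d cosθ + r = +0.024593 m.
|ω_lever| = |0.0596·14.35·+0.024593| / 0.020029 = 1.0501 rad/s.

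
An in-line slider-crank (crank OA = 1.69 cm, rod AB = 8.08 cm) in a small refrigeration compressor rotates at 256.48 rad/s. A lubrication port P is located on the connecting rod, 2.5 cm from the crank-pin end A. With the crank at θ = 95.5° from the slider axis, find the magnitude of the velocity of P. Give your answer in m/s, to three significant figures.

ω = 256.5 rad/s.  Crank-pin speed |V_A| = rω = 4.3345 m/s, perpendicular to OA.
Rod angle: sinφ = −(r/L) sinθ ⇒ φ = -12.017°; ω_rod = −rω cosθ/√(L²−r²sin²θ) = +5.2568 rad/s.
V_P = V_A + ω_rod × AP, with AP = 0.025 m along the rod.
Components: V_Px = −rω sinθ − a·ω_rod·sinφ = -4.2872 m/s;  V_Py = rω cosθ + a·ω_rod·cosφ = -0.2869 m/s.
|V_P| = √(V_Px² + V_Py²) = 4.2968 m/s.

4.30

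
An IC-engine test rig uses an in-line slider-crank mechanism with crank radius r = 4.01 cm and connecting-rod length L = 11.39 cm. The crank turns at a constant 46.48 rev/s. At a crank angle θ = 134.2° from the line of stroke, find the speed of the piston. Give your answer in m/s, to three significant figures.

6.27

ω = 2π·46.5 = 292 rad/s
For an in-line slider-crank, x = r cosθ + √(L² − r² sin²θ), so v = −rω sinθ·[1 + r cosθ/√(L² − r² sin²θ)].
With r = 0.0401 m, L = 0.1139 m, θ = 134.2°: √(L² − r² sin²θ) = 0.11021 m.
v = −0.0401·292·0.71691·[1 + 0.0401·-0.69717/0.11021] = -6.266 m/s.
|v| = 6.266 m/s.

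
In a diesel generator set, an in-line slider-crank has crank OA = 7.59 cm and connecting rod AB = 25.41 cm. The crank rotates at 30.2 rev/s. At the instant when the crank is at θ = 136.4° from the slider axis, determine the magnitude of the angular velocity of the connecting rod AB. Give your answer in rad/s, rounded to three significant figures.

ω = 189.8 rad/s (converted from 30.2 rev/s).
The rod makes angle φ with the slider axis where L sinφ = r sinθ; differentiating, L cosφ·φ̇ = r ω cosθ.
L cosφ = √(L² − r² sin²θ) = 0.24865 m.
|ω_rod| = r ω |cosθ| / √(L² − r² sin²θ) = 0.0759·189.8·0.72417/0.24865 = 41.945 rad/s.

41.9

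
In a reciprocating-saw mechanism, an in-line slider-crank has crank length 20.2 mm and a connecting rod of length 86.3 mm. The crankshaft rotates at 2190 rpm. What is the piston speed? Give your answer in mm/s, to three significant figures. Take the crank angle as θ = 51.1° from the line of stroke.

4140

ω = 2π·2190/60 = 229.3 rad/s
For an in-line slider-crank, x = r cosθ + √(L² − r² sin²θ), so v = −rω sinθ·[1 + r cosθ/√(L² − r² sin²θ)].
With r = 0.0202 m, L = 0.0863 m, θ = 51.1°: √(L² − r² sin²θ) = 0.084856 m.
v = −0.0202·229.3·0.77824·[1 + 0.0202·0.62796/0.084856] = -4.1442 m/s.
|v| = 4.1442 m/s = 4144.2 mm/s.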